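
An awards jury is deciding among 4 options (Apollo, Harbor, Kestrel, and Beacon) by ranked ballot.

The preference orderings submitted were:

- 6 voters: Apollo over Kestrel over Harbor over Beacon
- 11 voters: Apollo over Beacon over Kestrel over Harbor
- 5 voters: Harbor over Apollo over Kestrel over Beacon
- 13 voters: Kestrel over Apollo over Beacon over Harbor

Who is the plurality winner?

First-place vote totals:
  Apollo: 17
  Harbor: 5
  Kestrel: 13
  Beacon: 0
Apollo has the most first-place votes.

Apollo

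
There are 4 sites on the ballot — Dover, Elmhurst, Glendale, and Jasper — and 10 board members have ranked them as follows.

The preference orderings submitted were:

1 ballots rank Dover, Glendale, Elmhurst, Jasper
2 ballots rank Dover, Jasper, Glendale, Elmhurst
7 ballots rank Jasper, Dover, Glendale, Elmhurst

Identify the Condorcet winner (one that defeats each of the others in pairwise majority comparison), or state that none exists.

Jasper

Head-to-head results (10 voters total):
Dover vs Elmhurst: Dover wins 10–0.
Dover vs Glendale: Dover wins 10–0.
Dover vs Jasper: Jasper wins 7–3.
Elmhurst vs Glendale: Glendale wins 10–0.
Elmhurst vs Jasper: Jasper wins 9–1.
Glendale vs Jasper: Jasper wins 9–1.
Jasper beats each rival — Dover (7–3), Elmhurst (9–1), Glendale (9–1) — so Jasper is the Condorcet winner.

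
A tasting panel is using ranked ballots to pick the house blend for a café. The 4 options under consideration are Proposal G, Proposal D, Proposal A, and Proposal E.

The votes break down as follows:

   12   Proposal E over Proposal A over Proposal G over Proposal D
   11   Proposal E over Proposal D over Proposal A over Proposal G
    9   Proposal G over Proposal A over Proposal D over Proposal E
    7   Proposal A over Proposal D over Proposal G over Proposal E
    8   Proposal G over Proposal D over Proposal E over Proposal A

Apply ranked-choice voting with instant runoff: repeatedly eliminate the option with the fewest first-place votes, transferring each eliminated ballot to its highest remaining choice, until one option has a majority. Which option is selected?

Round 1: Proposal E 23, Proposal G 17, Proposal A 7, Proposal D 0. Proposal D has the fewest and is eliminated.
Round 2: Proposal E 23, Proposal G 17, Proposal A 7. Proposal A has the fewest and is eliminated.
Round 3: Proposal G 24, Proposal E 23. Proposal G has a majority.

Proposal G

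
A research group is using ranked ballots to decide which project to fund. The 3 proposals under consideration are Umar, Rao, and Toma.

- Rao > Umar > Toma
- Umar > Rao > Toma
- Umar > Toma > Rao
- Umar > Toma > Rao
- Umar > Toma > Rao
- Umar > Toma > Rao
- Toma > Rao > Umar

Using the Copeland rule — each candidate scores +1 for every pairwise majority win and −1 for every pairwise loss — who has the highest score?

Pairwise results:
  Umar vs Rao: Umar wins 5–2.
  Umar vs Toma: Umar wins 6–1.
  Rao vs Toma: Toma wins 5–2.
Copeland scores (wins − losses):
  Umar: 2 − 0 = 2
  Rao: 0 − 2 = -2
  Toma: 1 − 1 = 0
Umar has the best Copeland score.

Umar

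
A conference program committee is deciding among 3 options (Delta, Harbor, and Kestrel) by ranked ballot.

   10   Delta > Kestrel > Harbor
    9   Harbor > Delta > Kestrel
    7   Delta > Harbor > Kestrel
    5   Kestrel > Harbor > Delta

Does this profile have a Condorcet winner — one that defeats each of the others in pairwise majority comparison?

Yes

Head-to-head results (31 voters total):
Delta vs Harbor: Delta wins 17–14.
Delta vs Kestrel: Delta wins 26–5.
Harbor vs Kestrel: Harbor wins 16–15.
Delta beats each rival — Harbor (17–14), Kestrel (26–5) — so Delta is the Condorcet winner.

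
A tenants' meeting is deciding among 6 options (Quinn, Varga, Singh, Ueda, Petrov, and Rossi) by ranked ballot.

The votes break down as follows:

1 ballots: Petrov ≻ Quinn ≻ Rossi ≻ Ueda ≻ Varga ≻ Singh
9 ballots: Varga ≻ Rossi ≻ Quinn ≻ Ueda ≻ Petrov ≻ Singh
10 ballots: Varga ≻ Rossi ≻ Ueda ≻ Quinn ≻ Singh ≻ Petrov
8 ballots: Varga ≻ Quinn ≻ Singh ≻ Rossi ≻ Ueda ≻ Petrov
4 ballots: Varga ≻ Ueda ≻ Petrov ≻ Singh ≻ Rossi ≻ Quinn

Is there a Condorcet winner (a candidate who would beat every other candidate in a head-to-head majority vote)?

Head-to-head results (32 voters total):
Quinn vs Varga: Varga wins 31–1.
Quinn vs Singh: Quinn wins 28–4.
Quinn vs Ueda: Quinn wins 18–14.
Quinn vs Petrov: Quinn wins 27–5.
Quinn vs Rossi: Rossi wins 23–9.
Varga vs Singh: Varga wins 32–0.
Varga vs Ueda: Varga wins 31–1.
Varga vs Petrov: Varga wins 31–1.
Varga vs Rossi: Varga wins 31–1.
Singh vs Ueda: Ueda wins 24–8.
Singh vs Petrov: Singh wins 18–14.
Singh vs Rossi: Rossi wins 20–12.
Ueda vs Petrov: Ueda wins 31–1.
Ueda vs Rossi: Rossi wins 28–4.
Petrov vs Rossi: Rossi wins 27–5.
Varga beats each rival — Quinn (31–1), Singh (32–0), Ueda (31–1), Petrov (31–1), Rossi (31–1) — so Varga is the Condorcet winner.

Yes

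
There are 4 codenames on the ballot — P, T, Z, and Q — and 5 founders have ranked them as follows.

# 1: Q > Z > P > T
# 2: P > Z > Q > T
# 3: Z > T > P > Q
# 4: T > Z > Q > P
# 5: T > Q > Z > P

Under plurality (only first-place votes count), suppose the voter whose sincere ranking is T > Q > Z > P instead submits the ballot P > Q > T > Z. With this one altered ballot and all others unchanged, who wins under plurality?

First-place totals with the altered ballot: P 2, T 1, Z 1, Q 1.
The switch changes the winner from T to P.

P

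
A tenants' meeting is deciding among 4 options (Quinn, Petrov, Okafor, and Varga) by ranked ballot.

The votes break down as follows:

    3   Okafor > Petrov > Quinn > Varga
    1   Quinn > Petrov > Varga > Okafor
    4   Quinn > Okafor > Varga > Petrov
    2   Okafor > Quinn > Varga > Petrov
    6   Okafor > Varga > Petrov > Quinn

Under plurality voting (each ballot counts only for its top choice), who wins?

First-place vote totals:
  Quinn: 5
  Petrov: 0
  Okafor: 11
  Varga: 0
Okafor has the most first-place votes.

Okafor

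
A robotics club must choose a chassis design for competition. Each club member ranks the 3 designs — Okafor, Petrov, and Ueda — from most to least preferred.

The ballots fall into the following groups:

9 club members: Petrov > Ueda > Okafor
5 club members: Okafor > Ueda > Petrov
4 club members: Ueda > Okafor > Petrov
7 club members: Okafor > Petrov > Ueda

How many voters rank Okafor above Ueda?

12

Ballots ranking Okafor above Ueda: 5+7 = 12.
Ballots ranking Ueda above Okafor: 9+4 = 13.
So 12 of 25 voters prefer Okafor to Ueda.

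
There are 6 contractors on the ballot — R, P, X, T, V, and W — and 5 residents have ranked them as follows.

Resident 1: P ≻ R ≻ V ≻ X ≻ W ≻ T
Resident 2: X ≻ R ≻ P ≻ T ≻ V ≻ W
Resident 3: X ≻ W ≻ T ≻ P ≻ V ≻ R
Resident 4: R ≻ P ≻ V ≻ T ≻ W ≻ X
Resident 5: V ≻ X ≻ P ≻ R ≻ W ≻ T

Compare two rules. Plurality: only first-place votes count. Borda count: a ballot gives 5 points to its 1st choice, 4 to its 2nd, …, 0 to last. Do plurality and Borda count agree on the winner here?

No

Plurality first-place counts: R 1, P 1, X 2, T 0, V 1, W 0 → X.
Borda totals: R 15, P 17, X 16, T 7, V 13, W 7 → P.
The two rules disagree: plurality picks X, Borda picks P.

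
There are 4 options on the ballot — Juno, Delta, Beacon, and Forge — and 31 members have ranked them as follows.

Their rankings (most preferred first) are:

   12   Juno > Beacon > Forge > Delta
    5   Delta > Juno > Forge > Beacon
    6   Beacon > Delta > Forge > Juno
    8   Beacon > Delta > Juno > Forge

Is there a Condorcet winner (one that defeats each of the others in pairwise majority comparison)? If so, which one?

Head-to-head results (31 voters total):
Juno vs Delta: Delta wins 19–12.
Juno vs Beacon: Juno wins 17–14.
Juno vs Forge: Juno wins 25–6.
Delta vs Beacon: Beacon wins 26–5.
Delta vs Forge: Delta wins 19–12.
Beacon vs Forge: Beacon wins 26–5.
No candidate beats all others: Juno beats Beacon beats Delta beats Juno, a majority cycle.

None — there is no Condorcet winner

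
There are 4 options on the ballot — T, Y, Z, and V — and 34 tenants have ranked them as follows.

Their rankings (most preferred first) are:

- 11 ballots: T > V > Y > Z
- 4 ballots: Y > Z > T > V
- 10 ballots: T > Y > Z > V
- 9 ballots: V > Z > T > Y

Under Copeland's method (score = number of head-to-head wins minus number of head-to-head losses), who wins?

T

Pairwise results:
  T vs Y: T wins 30–4.
  T vs Z: T wins 21–13.
  T vs V: T wins 25–9.
  Y vs Z: Y wins 25–9.
  Y vs V: V wins 20–14.
  Z vs V: V wins 20–14.
Copeland scores (wins − losses):
  T: 3 − 0 = 3
  Y: 1 − 2 = -1
  Z: 0 − 3 = -3
  V: 2 − 1 = 1
T has the best Copeland score.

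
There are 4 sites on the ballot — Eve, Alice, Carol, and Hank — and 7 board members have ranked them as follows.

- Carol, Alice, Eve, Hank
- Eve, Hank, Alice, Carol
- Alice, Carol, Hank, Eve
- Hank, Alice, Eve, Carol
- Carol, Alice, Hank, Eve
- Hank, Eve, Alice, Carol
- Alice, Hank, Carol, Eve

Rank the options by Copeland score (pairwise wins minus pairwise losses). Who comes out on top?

Alice

Pairwise results:
  Eve vs Alice: Alice wins 5–2.
  Eve vs Carol: Carol wins 4–3.
  Eve vs Hank: Hank wins 5–2.
  Alice vs Carol: Alice wins 5–2.
  Alice vs Hank: Alice wins 4–3.
  Carol vs Hank: Hank wins 4–3.
Copeland scores (wins − losses):
  Eve: 0 − 3 = -3
  Alice: 3 − 0 = 3
  Carol: 1 − 2 = -1
  Hank: 2 − 1 = 1
Alice has the best Copeland score.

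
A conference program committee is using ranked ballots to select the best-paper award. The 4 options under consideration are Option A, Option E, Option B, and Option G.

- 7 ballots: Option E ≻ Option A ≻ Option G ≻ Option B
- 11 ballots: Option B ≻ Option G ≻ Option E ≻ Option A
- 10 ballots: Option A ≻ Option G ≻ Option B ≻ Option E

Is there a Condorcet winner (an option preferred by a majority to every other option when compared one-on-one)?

No

Head-to-head results (28 voters total):
Option A vs Option E: Option E wins 18–10.
Option A vs Option B: Option A wins 17–11.
Option A vs Option G: Option A wins 17–11.
Option E vs Option B: Option B wins 21–7.
Option E vs Option G: Option G wins 21–7.
Option B vs Option G: Option G wins 17–11.
No candidate beats all others: Option A beats Option B beats Option E beats Option A, a majority cycle.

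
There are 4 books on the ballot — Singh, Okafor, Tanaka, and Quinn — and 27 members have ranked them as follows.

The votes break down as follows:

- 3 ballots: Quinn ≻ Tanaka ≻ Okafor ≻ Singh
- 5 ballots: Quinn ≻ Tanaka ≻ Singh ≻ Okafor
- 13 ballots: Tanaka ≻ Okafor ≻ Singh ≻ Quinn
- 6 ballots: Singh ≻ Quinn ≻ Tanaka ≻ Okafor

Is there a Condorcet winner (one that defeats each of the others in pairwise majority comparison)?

No

Head-to-head results (27 voters total):
Singh vs Okafor: Okafor wins 16–11.
Singh vs Tanaka: Tanaka wins 21–6.
Singh vs Quinn: Singh wins 19–8.
Okafor vs Tanaka: Tanaka wins 27–0.
Okafor vs Quinn: Quinn wins 14–13.
Tanaka vs Quinn: Quinn wins 14–13.
No candidate beats all others: Singh beats Quinn beats Okafor beats Singh, a majority cycle.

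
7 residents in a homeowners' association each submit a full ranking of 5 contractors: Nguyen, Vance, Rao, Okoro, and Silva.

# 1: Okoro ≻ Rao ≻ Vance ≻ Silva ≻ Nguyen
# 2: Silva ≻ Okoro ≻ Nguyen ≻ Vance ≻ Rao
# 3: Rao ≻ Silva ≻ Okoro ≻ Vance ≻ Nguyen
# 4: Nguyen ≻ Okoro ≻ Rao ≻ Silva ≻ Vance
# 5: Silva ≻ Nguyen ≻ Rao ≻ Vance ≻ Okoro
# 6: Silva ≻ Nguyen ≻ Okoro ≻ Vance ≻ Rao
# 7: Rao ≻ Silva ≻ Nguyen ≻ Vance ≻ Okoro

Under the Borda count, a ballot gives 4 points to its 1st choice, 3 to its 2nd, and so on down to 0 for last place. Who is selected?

Borda scores:
  Nguyen: 0 + 2 + 0 + 4 + 3 + 3 + 2 = 14
  Vance: 2 + 1 + 1 + 0 + 1 + 1 + 1 = 7
  Rao: 3 + 0 + 4 + 2 + 2 + 0 + 4 = 15
  Okoro: 4 + 3 + 2 + 3 + 0 + 2 + 0 = 14
  Silva: 1 + 4 + 3 + 1 + 4 + 4 + 3 = 20
Silva has the highest total.

Silva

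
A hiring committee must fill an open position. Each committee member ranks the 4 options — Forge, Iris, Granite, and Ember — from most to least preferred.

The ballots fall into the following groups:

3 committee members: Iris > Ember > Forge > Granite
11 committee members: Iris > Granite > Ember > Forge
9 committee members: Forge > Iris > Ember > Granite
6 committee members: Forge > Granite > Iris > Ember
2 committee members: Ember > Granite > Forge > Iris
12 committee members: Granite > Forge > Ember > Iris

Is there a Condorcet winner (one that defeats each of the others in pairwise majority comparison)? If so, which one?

Head-to-head results (43 voters total):
Forge vs Iris: Forge wins 29–14.
Forge vs Granite: Granite wins 25–18.
Forge vs Ember: Forge wins 27–16.
Iris vs Granite: Iris wins 23–20.
Iris vs Ember: Iris wins 29–14.
Granite vs Ember: Granite wins 29–14.
No candidate beats all others: Forge beats Iris beats Granite beats Forge, a majority cycle.

None — there is no Condorcet winner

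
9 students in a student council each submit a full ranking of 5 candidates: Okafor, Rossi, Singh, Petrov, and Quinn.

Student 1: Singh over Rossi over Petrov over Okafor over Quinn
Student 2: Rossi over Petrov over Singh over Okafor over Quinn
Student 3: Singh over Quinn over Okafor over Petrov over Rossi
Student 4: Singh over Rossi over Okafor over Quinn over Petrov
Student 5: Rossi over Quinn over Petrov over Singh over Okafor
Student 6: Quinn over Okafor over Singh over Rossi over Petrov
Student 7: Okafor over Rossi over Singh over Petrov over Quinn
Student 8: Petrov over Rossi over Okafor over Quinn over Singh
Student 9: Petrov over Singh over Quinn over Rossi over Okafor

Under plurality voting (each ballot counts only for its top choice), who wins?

First-place vote totals:
  Okafor: 1
  Rossi: 2
  Singh: 3
  Petrov: 2
  Quinn: 1
Singh has the most first-place votes.

Singh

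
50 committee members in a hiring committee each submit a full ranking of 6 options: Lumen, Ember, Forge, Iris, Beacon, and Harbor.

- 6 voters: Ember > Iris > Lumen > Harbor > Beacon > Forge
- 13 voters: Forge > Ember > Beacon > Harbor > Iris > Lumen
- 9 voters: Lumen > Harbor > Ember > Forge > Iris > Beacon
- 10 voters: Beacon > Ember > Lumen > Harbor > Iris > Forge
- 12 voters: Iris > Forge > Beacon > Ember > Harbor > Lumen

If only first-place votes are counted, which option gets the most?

First-place vote totals:
  Lumen: 9
  Ember: 6
  Forge: 13
  Iris: 12
  Beacon: 10
  Harbor: 0
Forge has the most first-place votes.

Forge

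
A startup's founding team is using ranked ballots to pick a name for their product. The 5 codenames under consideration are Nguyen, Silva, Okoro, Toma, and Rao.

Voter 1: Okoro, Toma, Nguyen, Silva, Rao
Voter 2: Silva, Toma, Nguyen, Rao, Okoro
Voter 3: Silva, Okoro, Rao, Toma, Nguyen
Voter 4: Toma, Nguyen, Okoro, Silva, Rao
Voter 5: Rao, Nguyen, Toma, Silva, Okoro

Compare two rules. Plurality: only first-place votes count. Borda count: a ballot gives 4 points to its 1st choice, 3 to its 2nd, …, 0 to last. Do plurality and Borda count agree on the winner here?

Plurality first-place counts: Nguyen 0, Silva 2, Okoro 1, Toma 1, Rao 1 → Silva.
Borda totals: Nguyen 10, Silva 11, Okoro 9, Toma 13, Rao 7 → Toma.
The two rules disagree: plurality picks Silva, Borda picks Toma.

No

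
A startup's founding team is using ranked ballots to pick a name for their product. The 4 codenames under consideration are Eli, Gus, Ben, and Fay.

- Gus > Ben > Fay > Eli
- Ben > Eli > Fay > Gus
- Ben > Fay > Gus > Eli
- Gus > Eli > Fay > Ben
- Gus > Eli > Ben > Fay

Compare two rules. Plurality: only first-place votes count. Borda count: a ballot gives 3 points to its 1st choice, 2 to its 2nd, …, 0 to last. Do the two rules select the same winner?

Plurality first-place counts: Eli 0, Gus 3, Ben 2, Fay 0 → Gus.
Borda totals: Eli 6, Gus 10, Ben 9, Fay 5 → Gus.
The two rules agree on Gus.

Yes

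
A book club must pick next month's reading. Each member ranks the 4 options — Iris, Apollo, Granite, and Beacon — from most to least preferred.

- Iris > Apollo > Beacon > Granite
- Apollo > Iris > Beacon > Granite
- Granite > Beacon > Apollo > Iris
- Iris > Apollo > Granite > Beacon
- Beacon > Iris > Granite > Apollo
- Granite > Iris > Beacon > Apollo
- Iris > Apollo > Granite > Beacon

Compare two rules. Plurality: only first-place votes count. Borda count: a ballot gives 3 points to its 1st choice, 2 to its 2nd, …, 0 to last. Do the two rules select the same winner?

Yes

Plurality first-place counts: Iris 3, Apollo 1, Granite 2, Beacon 1 → Iris.
Borda totals: Iris 15, Apollo 10, Granite 9, Beacon 8 → Iris.
The two rules agree on Iris.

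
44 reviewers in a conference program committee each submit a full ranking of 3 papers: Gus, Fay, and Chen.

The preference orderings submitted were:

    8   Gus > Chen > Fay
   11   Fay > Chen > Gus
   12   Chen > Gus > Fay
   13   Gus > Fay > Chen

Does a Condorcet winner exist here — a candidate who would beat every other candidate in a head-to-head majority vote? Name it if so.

Head-to-head results (44 voters total):
Gus vs Fay: Gus wins 33–11.
Gus vs Chen: Chen wins 23–21.
Fay vs Chen: Fay wins 24–20.
No candidate beats all others: Gus beats Fay beats Chen beats Gus, a majority cycle.

There is no Condorcet winner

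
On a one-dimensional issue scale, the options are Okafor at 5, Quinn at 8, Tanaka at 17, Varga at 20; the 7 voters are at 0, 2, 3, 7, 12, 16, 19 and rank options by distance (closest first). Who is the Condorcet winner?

With single-peaked preferences on a line, the Condorcet winner is the candidate closest to the median voter.
The median voter (position 7) is closest to Quinn at 8.
Check: Quinn vs Tanaka — voters closer to Quinn: 5 of 7.

Quinn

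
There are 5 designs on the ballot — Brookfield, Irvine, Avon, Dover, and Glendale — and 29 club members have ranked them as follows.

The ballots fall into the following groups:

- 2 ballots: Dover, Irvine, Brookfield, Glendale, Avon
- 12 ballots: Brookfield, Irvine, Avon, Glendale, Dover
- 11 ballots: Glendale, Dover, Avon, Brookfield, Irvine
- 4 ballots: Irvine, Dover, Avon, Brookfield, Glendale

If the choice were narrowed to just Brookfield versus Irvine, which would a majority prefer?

Brookfield

Ballots ranking Brookfield above Irvine: 12+11 = 23.
Ballots ranking Irvine above Brookfield: 2+4 = 6.
Brookfield wins the head-to-head, 23–6.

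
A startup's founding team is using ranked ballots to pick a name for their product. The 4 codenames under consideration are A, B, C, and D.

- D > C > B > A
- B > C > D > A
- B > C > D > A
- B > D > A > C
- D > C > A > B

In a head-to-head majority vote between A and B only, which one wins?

B

Ballots ranking A above B: 1.
Ballots ranking B above A: 4.
B wins the head-to-head, 4–1.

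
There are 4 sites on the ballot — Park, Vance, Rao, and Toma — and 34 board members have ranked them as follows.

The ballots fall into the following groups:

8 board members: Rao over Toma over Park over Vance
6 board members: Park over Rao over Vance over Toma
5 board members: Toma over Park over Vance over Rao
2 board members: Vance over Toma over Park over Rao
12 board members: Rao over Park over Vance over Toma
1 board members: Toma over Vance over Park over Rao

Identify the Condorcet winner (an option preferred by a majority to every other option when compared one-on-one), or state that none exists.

Head-to-head results (34 voters total):
Park vs Vance: Park wins 31–3.
Park vs Rao: Rao wins 20–14.
Park vs Toma: Park wins 18–16.
Vance vs Rao: Rao wins 26–8.
Vance vs Toma: Vance wins 20–14.
Rao vs Toma: Rao wins 26–8.
Rao beats each rival — Park (20–14), Vance (26–8), Toma (26–8) — so Rao is the Condorcet winner.

Rao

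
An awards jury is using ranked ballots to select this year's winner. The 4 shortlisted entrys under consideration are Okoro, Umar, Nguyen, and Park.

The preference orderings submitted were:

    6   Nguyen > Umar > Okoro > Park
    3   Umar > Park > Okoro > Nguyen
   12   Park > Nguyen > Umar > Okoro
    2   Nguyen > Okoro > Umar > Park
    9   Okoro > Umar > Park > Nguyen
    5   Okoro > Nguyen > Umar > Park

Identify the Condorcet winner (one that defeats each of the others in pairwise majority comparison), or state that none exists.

Head-to-head results (37 voters total):
Okoro vs Umar: Umar wins 21–16.
Okoro vs Nguyen: Nguyen wins 20–17.
Okoro vs Park: Okoro wins 22–15.
Umar vs Nguyen: Nguyen wins 25–12.
Umar vs Park: Umar wins 25–12.
Nguyen vs Park: Park wins 24–13.
No candidate beats all others: Okoro beats Park beats Nguyen beats Okoro, a majority cycle.

None — there is no Condorcet winner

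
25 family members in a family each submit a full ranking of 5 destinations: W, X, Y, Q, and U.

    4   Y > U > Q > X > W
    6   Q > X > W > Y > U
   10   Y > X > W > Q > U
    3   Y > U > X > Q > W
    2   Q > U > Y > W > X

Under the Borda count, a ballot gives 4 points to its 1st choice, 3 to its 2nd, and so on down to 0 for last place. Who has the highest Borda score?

Borda scores:
  W: 4·0 + 6·2 + 10·2 + 3·0 + 2·1 = 34
  X: 4·1 + 6·3 + 10·3 + 3·2 + 2·0 = 58
  Y: 4·4 + 6·1 + 10·4 + 3·4 + 2·2 = 78
  Q: 4·2 + 6·4 + 10·1 + 3·1 + 2·4 = 53
  U: 4·3 + 6·0 + 10·0 + 3·3 + 2·3 = 27
Y has the highest total.

Y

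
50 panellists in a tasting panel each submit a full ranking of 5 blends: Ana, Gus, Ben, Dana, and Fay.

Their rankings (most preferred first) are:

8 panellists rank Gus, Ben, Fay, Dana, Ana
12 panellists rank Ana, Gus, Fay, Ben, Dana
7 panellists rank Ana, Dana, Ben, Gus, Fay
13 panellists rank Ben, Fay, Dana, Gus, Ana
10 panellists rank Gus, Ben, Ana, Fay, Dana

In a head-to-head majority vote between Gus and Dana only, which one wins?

Gus

Ballots ranking Gus above Dana: 8+12+10 = 30.
Ballots ranking Dana above Gus: 7+13 = 20.
Gus wins the head-to-head, 30–20.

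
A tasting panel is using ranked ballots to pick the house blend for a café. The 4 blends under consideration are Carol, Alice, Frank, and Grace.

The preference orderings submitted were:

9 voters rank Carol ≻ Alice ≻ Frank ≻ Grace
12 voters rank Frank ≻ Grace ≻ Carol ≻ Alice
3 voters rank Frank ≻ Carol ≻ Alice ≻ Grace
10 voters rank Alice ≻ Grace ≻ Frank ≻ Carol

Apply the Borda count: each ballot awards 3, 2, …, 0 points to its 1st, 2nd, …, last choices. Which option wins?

Borda scores:
  Carol: 9·3 + 12·1 + 3·2 + 10·0 = 45
  Alice: 9·2 + 12·0 + 3·1 + 10·3 = 51
  Frank: 9·1 + 12·3 + 3·3 + 10·1 = 64
  Grace: 9·0 + 12·2 + 3·0 + 10·2 = 44
Frank has the highest total.

Frank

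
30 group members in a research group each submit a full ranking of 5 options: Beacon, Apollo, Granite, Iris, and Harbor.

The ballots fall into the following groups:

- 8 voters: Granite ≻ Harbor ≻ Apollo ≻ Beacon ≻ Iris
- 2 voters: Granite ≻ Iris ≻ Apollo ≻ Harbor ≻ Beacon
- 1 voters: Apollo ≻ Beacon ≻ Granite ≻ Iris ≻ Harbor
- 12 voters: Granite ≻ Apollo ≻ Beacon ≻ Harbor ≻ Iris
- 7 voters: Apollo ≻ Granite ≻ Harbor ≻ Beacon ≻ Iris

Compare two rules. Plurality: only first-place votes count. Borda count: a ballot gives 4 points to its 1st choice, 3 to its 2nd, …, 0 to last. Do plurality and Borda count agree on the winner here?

Plurality first-place counts: Beacon 0, Apollo 8, Granite 22, Iris 0, Harbor 0 → Granite.
Borda totals: Beacon 42, Apollo 88, Granite 111, Iris 7, Harbor 52 → Granite.
The two rules agree on Granite.

Yes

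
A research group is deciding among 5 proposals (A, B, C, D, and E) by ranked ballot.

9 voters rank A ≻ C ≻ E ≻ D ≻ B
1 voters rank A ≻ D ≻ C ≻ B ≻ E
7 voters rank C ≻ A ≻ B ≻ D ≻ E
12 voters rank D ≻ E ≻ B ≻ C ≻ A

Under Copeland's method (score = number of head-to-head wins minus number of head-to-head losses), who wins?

Pairwise results:
  A vs B: A wins 17–12.
  A vs C: C wins 19–10.
  A vs D: A wins 17–12.
  A vs E: A wins 17–12.
  B vs C: C wins 17–12.
  B vs D: D wins 22–7.
  B vs E: E wins 21–8.
  C vs D: C wins 16–13.
  C vs E: C wins 17–12.
  D vs E: D wins 20–9.
Copeland scores (wins − losses):
  A: 3 − 1 = 2
  B: 0 − 4 = -4
  C: 4 − 0 = 4
  D: 2 − 2 = 0
  E: 1 − 3 = -2
C has the best Copeland score.

C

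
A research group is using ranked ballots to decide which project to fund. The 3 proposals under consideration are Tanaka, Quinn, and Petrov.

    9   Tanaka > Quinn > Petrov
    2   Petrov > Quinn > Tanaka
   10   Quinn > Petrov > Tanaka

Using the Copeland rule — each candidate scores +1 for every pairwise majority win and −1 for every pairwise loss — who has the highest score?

Quinn

Pairwise results:
  Tanaka vs Quinn: Quinn wins 12–9.
  Tanaka vs Petrov: Petrov wins 12–9.
  Quinn vs Petrov: Quinn wins 19–2.
Copeland scores (wins − losses):
  Tanaka: 0 − 2 = -2
  Quinn: 2 − 0 = 2
  Petrov: 1 − 1 = 0
Quinn has the best Copeland score.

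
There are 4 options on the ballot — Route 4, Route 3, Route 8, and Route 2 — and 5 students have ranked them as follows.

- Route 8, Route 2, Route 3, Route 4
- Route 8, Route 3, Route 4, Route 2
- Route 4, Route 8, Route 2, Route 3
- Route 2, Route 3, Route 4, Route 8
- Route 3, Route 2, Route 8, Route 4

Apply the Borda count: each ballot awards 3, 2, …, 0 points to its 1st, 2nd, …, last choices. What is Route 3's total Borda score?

8

Borda scores:
  Route 4: 0 + 1 + 3 + 1 + 0 = 5
  Route 3: 1 + 2 + 0 + 2 + 3 = 8
  Route 8: 3 + 3 + 2 + 0 + 1 = 9
  Route 2: 2 + 0 + 1 + 3 + 2 = 8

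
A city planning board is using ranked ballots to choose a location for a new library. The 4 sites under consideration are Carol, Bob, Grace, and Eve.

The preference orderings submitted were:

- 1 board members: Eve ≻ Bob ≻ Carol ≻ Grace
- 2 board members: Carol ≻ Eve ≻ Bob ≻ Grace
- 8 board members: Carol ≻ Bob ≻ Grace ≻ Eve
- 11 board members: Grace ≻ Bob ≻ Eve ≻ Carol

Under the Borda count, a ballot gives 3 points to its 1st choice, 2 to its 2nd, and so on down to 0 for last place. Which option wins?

Borda scores:
  Carol: 1 + 2·3 + 8·3 + 11·0 = 31
  Bob: 2 + 2·1 + 8·2 + 11·2 = 42
  Grace: 0 + 2·0 + 8·1 + 11·3 = 41
  Eve: 3 + 2·2 + 8·0 + 11·1 = 18
Bob has the highest total.

Bob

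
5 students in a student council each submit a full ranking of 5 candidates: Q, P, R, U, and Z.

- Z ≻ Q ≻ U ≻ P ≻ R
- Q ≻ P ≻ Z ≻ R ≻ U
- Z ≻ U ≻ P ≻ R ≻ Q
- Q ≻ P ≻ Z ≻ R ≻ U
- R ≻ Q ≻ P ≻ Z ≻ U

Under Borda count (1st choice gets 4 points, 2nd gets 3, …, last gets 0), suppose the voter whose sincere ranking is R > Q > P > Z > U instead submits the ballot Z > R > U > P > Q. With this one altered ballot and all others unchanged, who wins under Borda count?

Z

Borda totals with the altered ballot: Q 11, P 10, R 6, U 7, Z 16.
The switch changes the winner from Q to Z.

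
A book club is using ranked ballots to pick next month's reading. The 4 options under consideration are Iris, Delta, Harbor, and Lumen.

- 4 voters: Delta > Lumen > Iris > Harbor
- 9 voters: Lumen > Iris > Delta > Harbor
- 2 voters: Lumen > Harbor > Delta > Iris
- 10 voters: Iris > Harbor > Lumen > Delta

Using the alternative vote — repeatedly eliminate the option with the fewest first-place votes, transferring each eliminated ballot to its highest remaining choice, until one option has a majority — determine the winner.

Round 1: Lumen 11, Iris 10, Delta 4, Harbor 0. Harbor has the fewest and is eliminated.
Round 2: Lumen 11, Iris 10, Delta 4. Delta has the fewest and is eliminated.
Round 3: Lumen 15, Iris 10. Lumen has a majority.

Lumen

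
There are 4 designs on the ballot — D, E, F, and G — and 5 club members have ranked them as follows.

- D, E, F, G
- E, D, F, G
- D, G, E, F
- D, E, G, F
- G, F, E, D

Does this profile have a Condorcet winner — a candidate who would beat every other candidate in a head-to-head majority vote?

Yes

Head-to-head results (5 voters total):
D vs E: D wins 3–2.
D vs F: D wins 4–1.
D vs G: D wins 4–1.
E vs F: E wins 4–1.
E vs G: E wins 3–2.
F vs G: G wins 3–2.
D beats each rival — E (3–2), F (4–1), G (4–1) — so D is the Condorcet winner.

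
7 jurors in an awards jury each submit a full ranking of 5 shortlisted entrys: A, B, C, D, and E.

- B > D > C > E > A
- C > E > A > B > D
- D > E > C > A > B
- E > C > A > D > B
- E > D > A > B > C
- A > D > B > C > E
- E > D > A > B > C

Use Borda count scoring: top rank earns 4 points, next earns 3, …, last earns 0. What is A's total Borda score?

13

Borda scores:
  A: 0 + 2 + 1 + 2 + 2 + 4 + 2 = 13
  B: 4 + 1 + 0 + 0 + 1 + 2 + 1 = 9
  C: 2 + 4 + 2 + 3 + 0 + 1 + 0 = 12
  D: 3 + 0 + 4 + 1 + 3 + 3 + 3 = 17
  E: 1 + 3 + 3 + 4 + 4 + 0 + 4 = 19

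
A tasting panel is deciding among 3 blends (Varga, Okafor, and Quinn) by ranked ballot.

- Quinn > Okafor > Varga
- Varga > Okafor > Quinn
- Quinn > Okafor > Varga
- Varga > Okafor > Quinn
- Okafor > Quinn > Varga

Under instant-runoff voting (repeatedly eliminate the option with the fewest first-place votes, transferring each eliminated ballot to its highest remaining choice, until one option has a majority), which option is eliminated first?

Okafor

Round 1: Varga 2, Quinn 2, Okafor 1. Okafor has the fewest and is eliminated.
Round 2: Quinn 3, Varga 2. Quinn has a majority.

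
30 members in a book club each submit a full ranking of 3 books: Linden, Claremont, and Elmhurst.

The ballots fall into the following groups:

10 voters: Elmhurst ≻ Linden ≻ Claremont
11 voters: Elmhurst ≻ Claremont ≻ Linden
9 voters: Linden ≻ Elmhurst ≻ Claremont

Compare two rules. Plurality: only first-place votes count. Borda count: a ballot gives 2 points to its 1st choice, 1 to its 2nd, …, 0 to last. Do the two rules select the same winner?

Yes

Plurality first-place counts: Linden 9, Claremont 0, Elmhurst 21 → Elmhurst.
Borda totals: Linden 28, Claremont 11, Elmhurst 51 → Elmhurst.
The two rules agree on Elmhurst.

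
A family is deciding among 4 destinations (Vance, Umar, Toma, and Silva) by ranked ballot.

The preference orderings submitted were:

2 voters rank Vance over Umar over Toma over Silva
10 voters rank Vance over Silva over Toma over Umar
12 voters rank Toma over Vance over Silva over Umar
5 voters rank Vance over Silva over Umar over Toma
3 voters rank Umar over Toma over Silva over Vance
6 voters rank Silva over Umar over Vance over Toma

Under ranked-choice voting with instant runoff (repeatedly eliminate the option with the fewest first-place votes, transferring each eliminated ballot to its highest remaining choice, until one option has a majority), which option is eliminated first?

Umar

Round 1: Vance 17, Toma 12, Silva 6, Umar 3. Umar has the fewest and is eliminated.
Round 2: Vance 17, Toma 15, Silva 6. Silva has the fewest and is eliminated.
Round 3: Vance 23, Toma 15. Vance has a majority.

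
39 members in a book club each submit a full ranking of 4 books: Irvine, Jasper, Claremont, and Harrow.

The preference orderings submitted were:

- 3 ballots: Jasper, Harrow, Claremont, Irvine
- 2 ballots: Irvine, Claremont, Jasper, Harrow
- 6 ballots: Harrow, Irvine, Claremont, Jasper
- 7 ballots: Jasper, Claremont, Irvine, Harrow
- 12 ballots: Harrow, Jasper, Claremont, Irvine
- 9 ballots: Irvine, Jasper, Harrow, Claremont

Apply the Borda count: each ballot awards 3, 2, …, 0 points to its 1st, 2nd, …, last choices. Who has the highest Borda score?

Jasper

Borda scores:
  Irvine: 3·0 + 2·3 + 6·2 + 7·1 + 12·0 + 9·3 = 52
  Jasper: 3·3 + 2·1 + 6·0 + 7·3 + 12·2 + 9·2 = 74
  Claremont: 3·1 + 2·2 + 6·1 + 7·2 + 12·1 + 9·0 = 39
  Harrow: 3·2 + 2·0 + 6·3 + 7·0 + 12·3 + 9·1 = 69
Jasper has the highest total.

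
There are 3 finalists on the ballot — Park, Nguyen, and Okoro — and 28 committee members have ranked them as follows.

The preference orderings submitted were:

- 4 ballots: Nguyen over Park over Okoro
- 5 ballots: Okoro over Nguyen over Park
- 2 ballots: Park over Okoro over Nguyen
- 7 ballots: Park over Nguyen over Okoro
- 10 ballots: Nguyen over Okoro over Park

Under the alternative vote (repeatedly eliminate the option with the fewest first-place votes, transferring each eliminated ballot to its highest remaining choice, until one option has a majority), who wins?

Nguyen

Round 1: Nguyen 14, Park 9, Okoro 5. Okoro has the fewest and is eliminated.
Round 2: Nguyen 19, Park 9. Nguyen has a majority.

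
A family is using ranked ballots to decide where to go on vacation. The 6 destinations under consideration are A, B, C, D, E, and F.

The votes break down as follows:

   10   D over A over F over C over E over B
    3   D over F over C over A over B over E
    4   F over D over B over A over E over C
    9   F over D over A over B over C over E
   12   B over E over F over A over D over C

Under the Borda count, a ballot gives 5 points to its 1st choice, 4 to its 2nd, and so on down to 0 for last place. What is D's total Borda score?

Borda scores:
  A: 10·4 + 3·2 + 4·2 + 9·3 + 12·2 = 105
  B: 10·0 + 3·1 + 4·3 + 9·2 + 12·5 = 93
  C: 10·2 + 3·3 + 4·0 + 9·1 + 12·0 = 38
  D: 10·5 + 3·5 + 4·4 + 9·4 + 12·1 = 129
  E: 10·1 + 3·0 + 4·1 + 9·0 + 12·4 = 62
  F: 10·3 + 3·4 + 4·5 + 9·5 + 12·3 = 143

129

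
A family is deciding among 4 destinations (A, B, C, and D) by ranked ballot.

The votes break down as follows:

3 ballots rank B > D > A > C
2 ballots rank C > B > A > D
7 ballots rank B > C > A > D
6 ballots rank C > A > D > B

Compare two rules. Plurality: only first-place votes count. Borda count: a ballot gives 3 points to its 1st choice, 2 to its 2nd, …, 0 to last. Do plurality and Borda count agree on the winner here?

No

Plurality first-place counts: A 0, B 10, C 8, D 0 → B.
Borda totals: A 24, B 34, C 38, D 12 → C.
The two rules disagree: plurality picks B, Borda picks C.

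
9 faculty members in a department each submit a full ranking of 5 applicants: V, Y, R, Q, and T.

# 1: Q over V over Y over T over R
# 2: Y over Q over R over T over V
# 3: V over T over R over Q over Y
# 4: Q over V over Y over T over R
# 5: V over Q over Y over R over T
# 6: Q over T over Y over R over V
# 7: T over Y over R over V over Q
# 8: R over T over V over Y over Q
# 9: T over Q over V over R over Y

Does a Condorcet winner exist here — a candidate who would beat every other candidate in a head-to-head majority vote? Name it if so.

Q

Head-to-head results (9 voters total):
V vs Y: V wins 6–3.
V vs R: V wins 5–4.
V vs Q: Q wins 5–4.
V vs T: T wins 5–4.
Y vs R: Y wins 6–3.
Y vs Q: Q wins 6–3.
Y vs T: T wins 5–4.
R vs Q: Q wins 6–3.
R vs T: T wins 6–3.
Q vs T: Q wins 5–4.
Q beats each rival — V (5–4), Y (6–3), R (6–3), T (5–4) — so Q is the Condorcet winner.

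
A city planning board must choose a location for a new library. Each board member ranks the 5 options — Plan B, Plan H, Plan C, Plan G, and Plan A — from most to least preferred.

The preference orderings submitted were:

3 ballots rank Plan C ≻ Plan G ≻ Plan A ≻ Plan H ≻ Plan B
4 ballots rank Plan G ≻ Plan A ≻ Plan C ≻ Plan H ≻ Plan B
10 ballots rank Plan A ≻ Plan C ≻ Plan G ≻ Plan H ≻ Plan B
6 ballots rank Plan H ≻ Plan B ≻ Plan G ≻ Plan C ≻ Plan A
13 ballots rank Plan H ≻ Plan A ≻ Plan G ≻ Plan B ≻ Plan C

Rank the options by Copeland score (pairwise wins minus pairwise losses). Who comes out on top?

Pairwise results:
  Plan B vs Plan H: Plan H wins 36–0.
  Plan B vs Plan C: Plan B wins 19–17.
  Plan B vs Plan G: Plan G wins 30–6.
  Plan B vs Plan A: Plan A wins 30–6.
  Plan H vs Plan C: Plan H wins 19–17.
  Plan H vs Plan G: Plan H wins 19–17.
  Plan H vs Plan A: Plan H wins 19–17.
  Plan C vs Plan G: Plan G wins 23–13.
  Plan C vs Plan A: Plan A wins 27–9.
  Plan G vs Plan A: Plan A wins 23–13.
Copeland scores (wins − losses):
  Plan B: 1 − 3 = -2
  Plan H: 4 − 0 = 4
  Plan C: 0 − 4 = -4
  Plan G: 2 − 2 = 0
  Plan A: 3 − 1 = 2
Plan H has the best Copeland score.

Plan H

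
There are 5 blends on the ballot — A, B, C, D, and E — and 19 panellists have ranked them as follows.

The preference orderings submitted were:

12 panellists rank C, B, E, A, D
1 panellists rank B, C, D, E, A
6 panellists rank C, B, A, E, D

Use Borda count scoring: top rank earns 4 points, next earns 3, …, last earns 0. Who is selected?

C

Borda scores:
  A: 12·1 + 0 + 6·2 = 24
  B: 12·3 + 4 + 6·3 = 58
  C: 12·4 + 3 + 6·4 = 75
  D: 12·0 + 2 + 6·0 = 2
  E: 12·2 + 1 + 6·1 = 31
C has the highest total.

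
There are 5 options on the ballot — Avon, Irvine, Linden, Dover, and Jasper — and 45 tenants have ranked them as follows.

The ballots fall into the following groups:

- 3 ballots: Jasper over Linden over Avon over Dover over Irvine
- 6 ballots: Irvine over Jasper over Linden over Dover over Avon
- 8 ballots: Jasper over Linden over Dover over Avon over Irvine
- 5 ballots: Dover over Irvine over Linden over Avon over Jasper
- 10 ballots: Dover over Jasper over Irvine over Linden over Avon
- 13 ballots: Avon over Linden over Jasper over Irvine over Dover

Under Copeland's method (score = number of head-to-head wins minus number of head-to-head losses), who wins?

Pairwise results:
  Avon vs Irvine: Avon wins 24–21.
  Avon vs Linden: Linden wins 32–13.
  Avon vs Dover: Dover wins 29–16.
  Avon vs Jasper: Jasper wins 27–18.
  Irvine vs Linden: Linden wins 24–21.
  Irvine vs Dover: Dover wins 26–19.
  Irvine vs Jasper: Jasper wins 34–11.
  Linden vs Dover: Linden wins 30–15.
  Linden vs Jasper: Jasper wins 27–18.
  Dover vs Jasper: Jasper wins 30–15.
Copeland scores (wins − losses):
  Avon: 1 − 3 = -2
  Irvine: 0 − 4 = -4
  Linden: 3 − 1 = 2
  Dover: 2 − 2 = 0
  Jasper: 4 − 0 = 4
Jasper has the best Copeland score.

Jasper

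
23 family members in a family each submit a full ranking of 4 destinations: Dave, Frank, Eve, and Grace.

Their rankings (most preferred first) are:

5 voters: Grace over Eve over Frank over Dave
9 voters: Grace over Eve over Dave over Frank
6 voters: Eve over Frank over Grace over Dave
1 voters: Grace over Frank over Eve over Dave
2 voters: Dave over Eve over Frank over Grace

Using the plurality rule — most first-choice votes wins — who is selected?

First-place vote totals:
  Dave: 2
  Frank: 0
  Eve: 6
  Grace: 15
Grace has the most first-place votes.

Grace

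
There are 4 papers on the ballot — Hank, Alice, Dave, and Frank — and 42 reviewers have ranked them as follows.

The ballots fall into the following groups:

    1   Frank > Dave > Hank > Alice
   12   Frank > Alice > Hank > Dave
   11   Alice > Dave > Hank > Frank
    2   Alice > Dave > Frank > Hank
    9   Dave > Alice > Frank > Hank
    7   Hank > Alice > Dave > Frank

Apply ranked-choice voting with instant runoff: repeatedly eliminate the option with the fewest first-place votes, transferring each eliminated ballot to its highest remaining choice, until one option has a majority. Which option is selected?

Round 1: Alice 13, Frank 13, Dave 9, Hank 7. Hank has the fewest and is eliminated.
Round 2: Alice 20, Frank 13, Dave 9. Dave has the fewest and is eliminated.
Round 3: Alice 29, Frank 13. Alice has a majority.

Alice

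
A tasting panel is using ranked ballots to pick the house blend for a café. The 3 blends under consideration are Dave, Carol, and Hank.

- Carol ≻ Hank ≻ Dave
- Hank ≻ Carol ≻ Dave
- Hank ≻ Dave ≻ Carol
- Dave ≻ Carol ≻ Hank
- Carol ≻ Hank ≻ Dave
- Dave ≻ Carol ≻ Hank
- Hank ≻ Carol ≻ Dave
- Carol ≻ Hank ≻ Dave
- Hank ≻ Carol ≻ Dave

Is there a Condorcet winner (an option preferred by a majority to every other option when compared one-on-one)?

Head-to-head results (9 voters total):
Dave vs Carol: Carol wins 6–3.
Dave vs Hank: Hank wins 7–2.
Carol vs Hank: Carol wins 5–4.
Carol beats each rival — Dave (6–3), Hank (5–4) — so Carol is the Condorcet winner.

Yes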